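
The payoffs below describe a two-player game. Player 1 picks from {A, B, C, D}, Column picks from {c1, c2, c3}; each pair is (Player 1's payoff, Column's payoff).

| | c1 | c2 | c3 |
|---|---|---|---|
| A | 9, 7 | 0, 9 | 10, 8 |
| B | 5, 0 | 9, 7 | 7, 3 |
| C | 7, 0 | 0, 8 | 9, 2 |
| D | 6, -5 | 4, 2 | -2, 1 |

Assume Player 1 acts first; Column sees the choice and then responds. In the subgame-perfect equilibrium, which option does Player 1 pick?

Column best-responds to each possible Player 1 move:
- A → Column plays c2 (best of 7, 9, 8); Player 1 gets 0.
- B → Column plays c2 (best of 0, 7, 3); Player 1 gets 9.
- C → Column plays c2 (best of 0, 8, 2); Player 1 gets 0.
- D → Column plays c2 (best of -5, 2, 1); Player 1 gets 4.
Player 1's induced payoffs are 0, 9, 0, 4, so Player 1 commits to B. Subgame-perfect outcome: (B, c2) with payoffs (9, 7).

B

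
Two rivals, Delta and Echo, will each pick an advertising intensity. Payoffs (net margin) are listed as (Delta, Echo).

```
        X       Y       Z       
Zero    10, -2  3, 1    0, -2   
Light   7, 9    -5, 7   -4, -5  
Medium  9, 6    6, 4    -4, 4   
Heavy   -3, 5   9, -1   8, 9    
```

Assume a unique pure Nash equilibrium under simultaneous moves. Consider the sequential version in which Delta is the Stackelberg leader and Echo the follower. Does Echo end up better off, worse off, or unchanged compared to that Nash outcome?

Echo best-responds to each possible Delta move:
- Zero → Echo plays Y (best of -2, 1, -2); Delta gets 3.
- Light → Echo plays X (best of 9, 7, -5); Delta gets 7.
- Medium → Echo plays X (best of 6, 4, 4); Delta gets 9.
- Heavy → Echo plays Z (best of 5, -1, 9); Delta gets 8.
Delta's induced payoffs are 3, 7, 9, 8, so Delta commits to Medium. Subgame-perfect outcome: (Medium, X) with payoffs (9, 6).
Under simultaneous play:
Delta's best replies: X→Zero; Y→Heavy; Z→Heavy.
Echo's best replies: Zero→Y; Light→X; Medium→X; Heavy→Z.
Only (Heavy, Z) has each player best-responding; Nash payoffs (8, 9).
Echo earns 6 sequentially versus 9 at the Nash outcome: worse off.

worse off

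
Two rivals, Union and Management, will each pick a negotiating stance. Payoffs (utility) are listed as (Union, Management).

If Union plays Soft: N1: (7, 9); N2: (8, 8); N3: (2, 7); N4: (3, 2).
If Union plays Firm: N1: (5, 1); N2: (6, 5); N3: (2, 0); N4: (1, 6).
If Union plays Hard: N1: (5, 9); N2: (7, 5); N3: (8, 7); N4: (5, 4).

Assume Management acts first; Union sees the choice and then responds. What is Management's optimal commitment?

Work backward from Union's decision.
- N1 → Union plays Soft (best of 7, 5, 5); Management gets 9.
- N2 → Union plays Soft (best of 8, 6, 7); Management gets 8.
- N3 → Union plays Hard (best of 2, 2, 8); Management gets 7.
- N4 → Union plays Hard (best of 3, 1, 5); Management gets 4.
Maximizing over 9, 8, 7, 4, Management chooses N1. Subgame-perfect outcome: (Soft, N1) with payoffs (7, 9).

N1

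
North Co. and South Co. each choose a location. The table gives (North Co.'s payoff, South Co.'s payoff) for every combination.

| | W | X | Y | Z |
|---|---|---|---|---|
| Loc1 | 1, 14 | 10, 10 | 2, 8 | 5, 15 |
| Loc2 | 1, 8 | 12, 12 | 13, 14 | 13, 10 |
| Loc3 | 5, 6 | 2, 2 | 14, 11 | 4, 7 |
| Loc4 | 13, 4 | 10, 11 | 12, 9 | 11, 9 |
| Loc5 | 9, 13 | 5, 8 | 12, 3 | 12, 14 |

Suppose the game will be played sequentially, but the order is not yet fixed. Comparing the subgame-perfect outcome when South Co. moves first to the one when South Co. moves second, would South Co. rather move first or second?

first

If North Co. leads: South Co.'s best replies are Loc1→Z, Loc2→Y, Loc3→Y, Loc4→X, Loc5→Z; North Co.'s induced payoffs 5, 13, 14, 10, 12; outcome (Loc3, Y), payoffs (14, 11).
If South Co. leads: North Co.'s best replies are W→Loc4, X→Loc2, Y→Loc3, Z→Loc2; South Co.'s induced payoffs 4, 12, 11, 10; outcome (Loc2, X), payoffs (12, 12).
South Co. gets 12 moving first and 11 moving second, so South Co. prefers to move first.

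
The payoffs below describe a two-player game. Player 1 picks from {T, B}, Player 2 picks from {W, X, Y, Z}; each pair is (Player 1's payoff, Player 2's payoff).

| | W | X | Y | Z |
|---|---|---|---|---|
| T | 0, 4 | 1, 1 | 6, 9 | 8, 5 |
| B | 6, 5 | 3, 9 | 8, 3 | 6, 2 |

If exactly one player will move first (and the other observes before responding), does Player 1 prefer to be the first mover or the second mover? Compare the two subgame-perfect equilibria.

If Player 1 leads: Player 2's best replies are T→Y, B→X; Player 1's induced payoffs 6, 3; outcome (T, Y), payoffs (6, 9).
If Player 2 leads: Player 1's best replies are W→B, X→B, Y→B, Z→T; Player 2's induced payoffs 5, 9, 3, 5; outcome (B, X), payoffs (3, 9).
Player 1 gets 6 moving first and 3 moving second, so Player 1 prefers to move first.

first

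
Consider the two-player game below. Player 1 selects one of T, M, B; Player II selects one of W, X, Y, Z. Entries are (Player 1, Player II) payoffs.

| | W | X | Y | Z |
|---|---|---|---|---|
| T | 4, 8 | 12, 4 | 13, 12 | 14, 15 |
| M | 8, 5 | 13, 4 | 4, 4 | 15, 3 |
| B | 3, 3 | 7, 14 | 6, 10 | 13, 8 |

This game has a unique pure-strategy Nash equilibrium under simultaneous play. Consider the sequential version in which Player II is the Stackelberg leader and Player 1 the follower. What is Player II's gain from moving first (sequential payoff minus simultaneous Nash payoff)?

Player 1 best-responds to each possible Player II move:
- W → Player 1 plays M (best of 4, 8, 3); Player II gets 5.
- X → Player 1 plays M (best of 12, 13, 7); Player II gets 4.
- Y → Player 1 plays T (best of 13, 4, 6); Player II gets 12.
- Z → Player 1 plays M (best of 14, 15, 13); Player II gets 3.
Among 5, 4, 12, 3, the best is 12 at Y. Subgame-perfect outcome: (T, Y) with payoffs (13, 12).
Now find the simultaneous Nash equilibrium.
Player 1's best replies: W→M; X→M; Y→T; Z→M.
Player II's best replies: T→Z; M→W; B→X.
The unique mutual best reply is (M, W), giving (8, 5).
Player II's commitment gain: 12 − 5 = 7.

7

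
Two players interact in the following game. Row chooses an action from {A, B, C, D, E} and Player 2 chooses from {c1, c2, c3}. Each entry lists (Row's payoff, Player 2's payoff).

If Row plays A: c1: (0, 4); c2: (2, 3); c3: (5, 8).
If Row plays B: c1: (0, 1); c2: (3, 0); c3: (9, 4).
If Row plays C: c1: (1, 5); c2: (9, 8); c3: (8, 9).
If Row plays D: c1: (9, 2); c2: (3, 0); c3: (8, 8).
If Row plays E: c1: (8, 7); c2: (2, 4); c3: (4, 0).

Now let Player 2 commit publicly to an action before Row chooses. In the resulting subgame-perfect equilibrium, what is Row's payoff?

Row best-responds to each possible Player 2 move:
- c1 → Row plays D (best of 0, 0, 1, 9, 8); Player 2 gets 2.
- c2 → Row plays C (best of 2, 3, 9, 3, 2); Player 2 gets 8.
- c3 → Row plays B (best of 5, 9, 8, 8, 4); Player 2 gets 4.
Maximizing over 2, 8, 4, Player 2 chooses c2. Subgame-perfect outcome: (C, c2) with payoffs (9, 8).

9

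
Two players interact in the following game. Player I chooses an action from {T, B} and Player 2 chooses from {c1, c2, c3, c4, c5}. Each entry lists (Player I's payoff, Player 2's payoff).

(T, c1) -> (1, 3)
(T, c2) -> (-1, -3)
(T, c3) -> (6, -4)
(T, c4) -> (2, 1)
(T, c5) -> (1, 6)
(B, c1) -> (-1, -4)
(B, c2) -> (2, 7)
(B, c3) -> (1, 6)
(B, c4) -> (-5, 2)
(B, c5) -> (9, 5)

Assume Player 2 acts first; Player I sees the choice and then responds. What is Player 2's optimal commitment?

c2

Work backward from Player I's decision.
- c1: BR = T, leader payoff 3.
- c2: BR = B, leader payoff 7.
- c3: BR = T, leader payoff -4.
- c4: BR = T, leader payoff 1.
- c5: BR = B, leader payoff 5.
Player 2's induced payoffs are 3, 7, -4, 1, 5, so Player 2 commits to c2. Subgame-perfect outcome: (B, c2) with payoffs (2, 7).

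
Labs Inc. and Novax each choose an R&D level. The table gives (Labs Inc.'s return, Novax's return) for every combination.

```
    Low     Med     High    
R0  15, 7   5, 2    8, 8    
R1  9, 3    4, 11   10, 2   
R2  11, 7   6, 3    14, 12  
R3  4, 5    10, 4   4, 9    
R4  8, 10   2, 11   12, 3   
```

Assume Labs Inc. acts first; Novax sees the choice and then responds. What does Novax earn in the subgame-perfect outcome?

12

Novax best-responds to each possible Labs Inc. move:
- R0: Novax compares 7, 2, 8 and picks High; Labs Inc. would get 8.
- R1: Novax compares 3, 11, 2 and picks Med; Labs Inc. would get 4.
- R2: Novax compares 7, 3, 12 and picks High; Labs Inc. would get 14.
- R3: Novax compares 5, 4, 9 and picks High; Labs Inc. would get 4.
- R4: Novax compares 10, 11, 3 and picks Med; Labs Inc. would get 2.
Among 8, 4, 14, 4, 2, the best is 14 at R2. Subgame-perfect outcome: (R2, High) with payoffs (14, 12).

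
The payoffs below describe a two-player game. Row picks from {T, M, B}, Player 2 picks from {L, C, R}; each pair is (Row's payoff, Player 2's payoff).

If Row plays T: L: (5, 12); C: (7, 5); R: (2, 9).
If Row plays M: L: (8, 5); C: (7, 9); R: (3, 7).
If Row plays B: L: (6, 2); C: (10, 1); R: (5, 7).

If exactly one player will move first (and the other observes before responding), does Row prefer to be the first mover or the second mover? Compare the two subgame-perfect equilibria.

If Row leads: Player 2's best replies are T→L, M→C, B→R; Row's induced payoffs 5, 7, 5; outcome (M, C), payoffs (7, 9).
If Player 2 leads: Row's best replies are L→M, C→B, R→B; Player 2's induced payoffs 5, 1, 7; outcome (B, R), payoffs (5, 7).
Row gets 7 moving first and 5 moving second, so Row prefers to move first.

first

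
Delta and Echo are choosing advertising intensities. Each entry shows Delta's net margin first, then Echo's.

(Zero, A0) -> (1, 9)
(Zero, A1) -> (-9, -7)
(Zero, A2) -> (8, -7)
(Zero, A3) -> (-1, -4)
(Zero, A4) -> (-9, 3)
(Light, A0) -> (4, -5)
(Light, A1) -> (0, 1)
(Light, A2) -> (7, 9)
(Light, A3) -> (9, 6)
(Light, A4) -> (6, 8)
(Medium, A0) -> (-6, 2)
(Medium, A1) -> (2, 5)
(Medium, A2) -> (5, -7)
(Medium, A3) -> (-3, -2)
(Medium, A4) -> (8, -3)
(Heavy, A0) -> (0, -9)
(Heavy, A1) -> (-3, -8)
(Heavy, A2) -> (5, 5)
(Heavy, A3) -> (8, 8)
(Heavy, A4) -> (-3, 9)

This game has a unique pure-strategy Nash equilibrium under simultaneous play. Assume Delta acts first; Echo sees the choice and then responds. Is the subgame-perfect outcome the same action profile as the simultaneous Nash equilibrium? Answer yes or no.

Echo best-responds to each possible Delta move:
- Zero: Echo compares 9, -7, -7, -4, 3 and picks A0; Delta would get 1.
- Light: Echo compares -5, 1, 9, 6, 8 and picks A2; Delta would get 7.
- Medium: Echo compares 2, 5, -7, -2, -3 and picks A1; Delta would get 2.
- Heavy: Echo compares -9, -8, 5, 8, 9 and picks A4; Delta would get -3.
Delta's induced payoffs are 1, 7, 2, -3, so Delta commits to Light. Subgame-perfect outcome: (Light, A2) with payoffs (7, 9).
Now find the simultaneous Nash equilibrium.
Delta's best replies: A0→Light; A1→Medium; A2→Zero; A3→Light; A4→Medium.
Echo's best replies: Zero→A0; Light→A2; Medium→A1; Heavy→A4.
The unique mutual best reply is (Medium, A1), giving (2, 5).
Sequential outcome (Light, A2) differs from the Nash profile (Medium, A1).

no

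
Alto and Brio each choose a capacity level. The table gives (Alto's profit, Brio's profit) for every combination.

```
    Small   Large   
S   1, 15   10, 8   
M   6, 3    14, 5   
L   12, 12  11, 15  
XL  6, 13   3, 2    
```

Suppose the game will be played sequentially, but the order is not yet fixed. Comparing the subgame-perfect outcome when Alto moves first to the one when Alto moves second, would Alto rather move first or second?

If Alto leads: Brio's best replies are S→Small, M→Large, L→Large, XL→Small; Alto's induced payoffs 1, 14, 11, 6; outcome (M, Large), payoffs (14, 5).
If Brio leads: Alto's best replies are Small→L, Large→M; Brio's induced payoffs 12, 5; outcome (L, Small), payoffs (12, 12).
Alto gets 14 moving first and 12 moving second, so Alto prefers to move first.

first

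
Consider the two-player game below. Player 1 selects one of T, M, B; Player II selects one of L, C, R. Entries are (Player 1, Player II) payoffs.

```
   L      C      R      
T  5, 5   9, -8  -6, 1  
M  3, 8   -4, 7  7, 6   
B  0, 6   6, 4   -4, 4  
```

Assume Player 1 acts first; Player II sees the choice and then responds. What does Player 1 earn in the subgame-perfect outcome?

5

Work backward from Player II's decision.
- T → Player II plays L (best of 5, -8, 1); Player 1 gets 5.
- M → Player II plays L (best of 8, 7, 6); Player 1 gets 3.
- B → Player II plays L (best of 6, 4, 4); Player 1 gets 0.
Maximizing over 5, 3, 0, Player 1 chooses T. Subgame-perfect outcome: (T, L) with payoffs (5, 5).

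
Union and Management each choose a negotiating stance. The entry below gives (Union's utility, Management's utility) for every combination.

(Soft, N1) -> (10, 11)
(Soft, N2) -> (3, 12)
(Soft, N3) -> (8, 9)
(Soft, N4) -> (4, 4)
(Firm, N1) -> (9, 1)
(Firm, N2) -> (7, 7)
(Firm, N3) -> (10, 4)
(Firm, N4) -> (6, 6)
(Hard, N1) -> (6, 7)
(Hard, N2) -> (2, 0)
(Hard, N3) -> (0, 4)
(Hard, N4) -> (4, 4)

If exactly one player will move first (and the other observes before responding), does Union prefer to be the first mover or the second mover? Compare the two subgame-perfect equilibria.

second

If Union leads: Management's best replies are Soft→N2, Firm→N2, Hard→N1; Union's induced payoffs 3, 7, 6; outcome (Firm, N2), payoffs (7, 7).
If Management leads: Union's best replies are N1→Soft, N2→Firm, N3→Firm, N4→Firm; Management's induced payoffs 11, 7, 4, 6; outcome (Soft, N1), payoffs (10, 11).
Union gets 7 moving first and 10 moving second, so Union prefers to move second.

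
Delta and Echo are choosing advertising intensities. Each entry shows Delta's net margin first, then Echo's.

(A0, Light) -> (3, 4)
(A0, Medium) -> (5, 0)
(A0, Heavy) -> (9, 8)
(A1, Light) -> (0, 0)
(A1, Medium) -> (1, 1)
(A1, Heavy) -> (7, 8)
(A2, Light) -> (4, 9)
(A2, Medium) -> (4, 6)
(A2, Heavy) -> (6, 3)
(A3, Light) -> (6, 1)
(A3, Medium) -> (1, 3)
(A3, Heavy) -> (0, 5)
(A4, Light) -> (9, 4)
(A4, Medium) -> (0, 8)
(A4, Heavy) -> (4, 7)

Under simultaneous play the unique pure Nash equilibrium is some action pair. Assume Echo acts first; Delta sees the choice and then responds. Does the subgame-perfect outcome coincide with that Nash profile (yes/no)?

yes

Backward induction with Echo moving first.
- Light → Delta plays A4 (best of 3, 0, 4, 6, 9); Echo gets 4.
- Medium → Delta plays A0 (best of 5, 1, 4, 1, 0); Echo gets 0.
- Heavy → Delta plays A0 (best of 9, 7, 6, 0, 4); Echo gets 8.
Among 4, 0, 8, the best is 8 at Heavy. Subgame-perfect outcome: (A0, Heavy) with payoffs (9, 8).
Under simultaneous play:
Delta's best replies: Light→A4; Medium→A0; Heavy→A0.
Echo's best replies: A0→Heavy; A1→Heavy; A2→Light; A3→Heavy; A4→Medium.
Only (A0, Heavy) has each player best-responding; Nash payoffs (9, 8).
Sequential outcome (A0, Heavy) coincides with the Nash profile (A0, Heavy).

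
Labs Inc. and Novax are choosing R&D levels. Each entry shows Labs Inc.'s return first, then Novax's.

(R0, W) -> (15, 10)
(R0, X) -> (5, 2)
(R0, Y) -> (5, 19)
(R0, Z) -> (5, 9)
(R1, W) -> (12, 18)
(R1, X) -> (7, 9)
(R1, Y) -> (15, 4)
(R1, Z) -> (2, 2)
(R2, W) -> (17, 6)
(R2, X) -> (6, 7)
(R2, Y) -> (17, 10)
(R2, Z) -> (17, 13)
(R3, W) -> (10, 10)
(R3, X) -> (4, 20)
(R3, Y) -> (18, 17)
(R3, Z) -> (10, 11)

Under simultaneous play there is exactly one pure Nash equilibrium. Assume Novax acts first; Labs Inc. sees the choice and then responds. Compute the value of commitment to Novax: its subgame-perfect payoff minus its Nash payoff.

Solve by backward induction (Novax leads).
- W → Labs Inc. plays R2 (best of 15, 12, 17, 10); Novax gets 6.
- X → Labs Inc. plays R1 (best of 5, 7, 6, 4); Novax gets 9.
- Y → Labs Inc. plays R3 (best of 5, 15, 17, 18); Novax gets 17.
- Z → Labs Inc. plays R2 (best of 5, 2, 17, 10); Novax gets 13.
Novax's induced payoffs are 6, 9, 17, 13, so Novax commits to Y. Subgame-perfect outcome: (R3, Y) with payoffs (18, 17).
For the simultaneous game, intersect best replies.
Labs Inc.'s best replies: W→R2; X→R1; Y→R3; Z→R2.
Novax's best replies: R0→Y; R1→W; R2→Z; R3→X.
The unique mutual best reply is (R2, Z), giving (17, 13).
Novax's commitment gain: 17 − 13 = 4.

4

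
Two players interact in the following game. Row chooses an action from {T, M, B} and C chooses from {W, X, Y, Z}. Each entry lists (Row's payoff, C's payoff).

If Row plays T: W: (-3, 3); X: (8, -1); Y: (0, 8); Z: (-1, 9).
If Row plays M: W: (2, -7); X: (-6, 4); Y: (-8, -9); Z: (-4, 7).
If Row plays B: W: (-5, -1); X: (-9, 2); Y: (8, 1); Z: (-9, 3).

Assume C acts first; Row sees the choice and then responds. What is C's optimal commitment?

Row best-responds to each possible C move:
- W: BR = M, leader payoff -7.
- X: BR = T, leader payoff -1.
- Y: BR = B, leader payoff 1.
- Z: BR = T, leader payoff 9.
C's induced payoffs are -7, -1, 1, 9, so C commits to Z. Subgame-perfect outcome: (T, Z) with payoffs (-1, 9).

Z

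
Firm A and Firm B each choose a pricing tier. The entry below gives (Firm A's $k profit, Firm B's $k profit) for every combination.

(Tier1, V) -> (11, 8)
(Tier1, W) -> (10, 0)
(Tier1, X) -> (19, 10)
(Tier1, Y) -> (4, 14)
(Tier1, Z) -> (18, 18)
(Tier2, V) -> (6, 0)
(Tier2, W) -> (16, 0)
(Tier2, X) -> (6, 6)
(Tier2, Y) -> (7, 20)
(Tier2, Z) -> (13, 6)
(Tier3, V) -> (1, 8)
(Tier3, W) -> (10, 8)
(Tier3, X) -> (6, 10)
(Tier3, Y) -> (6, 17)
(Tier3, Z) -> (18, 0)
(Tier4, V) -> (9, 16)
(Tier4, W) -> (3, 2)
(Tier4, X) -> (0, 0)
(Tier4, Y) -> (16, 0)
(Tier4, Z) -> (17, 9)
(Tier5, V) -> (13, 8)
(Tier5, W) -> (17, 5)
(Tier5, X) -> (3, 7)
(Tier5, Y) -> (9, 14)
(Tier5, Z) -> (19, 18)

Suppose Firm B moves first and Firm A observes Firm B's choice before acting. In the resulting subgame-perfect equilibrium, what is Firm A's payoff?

19

Work backward from Firm A's decision.
- V: BR = Tier5, leader payoff 8.
- W: BR = Tier5, leader payoff 5.
- X: BR = Tier1, leader payoff 10.
- Y: BR = Tier4, leader payoff 0.
- Z: BR = Tier5, leader payoff 18.
Among 8, 5, 10, 0, 18, the best is 18 at Z. Subgame-perfect outcome: (Tier5, Z) with payoffs (19, 18).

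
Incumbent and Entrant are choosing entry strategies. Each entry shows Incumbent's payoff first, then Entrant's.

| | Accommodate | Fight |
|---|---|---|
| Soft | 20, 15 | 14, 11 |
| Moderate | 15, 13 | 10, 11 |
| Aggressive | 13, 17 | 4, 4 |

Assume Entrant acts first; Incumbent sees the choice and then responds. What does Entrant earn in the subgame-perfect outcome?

15

Solve by backward induction (Entrant leads).
- Accommodate → Incumbent plays Soft (best of 20, 15, 13); Entrant gets 15.
- Fight → Incumbent plays Soft (best of 14, 10, 4); Entrant gets 11.
Maximizing over 15, 11, Entrant chooses Accommodate. Subgame-perfect outcome: (Soft, Accommodate) with payoffs (20, 15).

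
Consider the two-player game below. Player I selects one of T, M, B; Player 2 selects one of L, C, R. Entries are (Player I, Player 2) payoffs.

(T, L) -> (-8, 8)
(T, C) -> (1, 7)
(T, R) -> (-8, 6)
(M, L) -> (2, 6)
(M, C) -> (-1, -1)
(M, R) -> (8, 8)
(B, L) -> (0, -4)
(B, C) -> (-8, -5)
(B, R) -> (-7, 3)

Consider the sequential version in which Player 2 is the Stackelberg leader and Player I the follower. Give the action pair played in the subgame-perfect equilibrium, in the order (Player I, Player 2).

Backward induction with Player 2 moving first.
- L → Player I plays M (best of -8, 2, 0); Player 2 gets 6.
- C → Player I plays T (best of 1, -1, -8); Player 2 gets 7.
- R → Player I plays M (best of -8, 8, -7); Player 2 gets 8.
Among 6, 7, 8, the best is 8 at R. Subgame-perfect outcome: (M, R) with payoffs (8, 8).

(M, R)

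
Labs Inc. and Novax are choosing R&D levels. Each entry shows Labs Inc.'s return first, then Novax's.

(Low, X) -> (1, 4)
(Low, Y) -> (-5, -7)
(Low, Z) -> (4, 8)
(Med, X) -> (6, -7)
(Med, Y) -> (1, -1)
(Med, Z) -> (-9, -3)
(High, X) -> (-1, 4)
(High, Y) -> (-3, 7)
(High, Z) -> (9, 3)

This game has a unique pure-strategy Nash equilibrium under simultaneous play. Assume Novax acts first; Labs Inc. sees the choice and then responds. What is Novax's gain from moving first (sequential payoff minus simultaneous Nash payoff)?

Backward induction with Novax moving first.
- X: Labs Inc. compares 1, 6, -1 and picks Med; Novax would get -7.
- Y: Labs Inc. compares -5, 1, -3 and picks Med; Novax would get -1.
- Z: Labs Inc. compares 4, -9, 9 and picks High; Novax would get 3.
Maximizing over -7, -1, 3, Novax chooses Z. Subgame-perfect outcome: (High, Z) with payoffs (9, 3).
For the simultaneous game, intersect best replies.
Labs Inc.'s best replies: X→Med; Y→Med; Z→High.
Novax's best replies: Low→Z; Med→Y; High→Y.
The unique mutual best reply is (Med, Y), giving (1, -1).
Novax's commitment gain: 3 − -1 = 4.

4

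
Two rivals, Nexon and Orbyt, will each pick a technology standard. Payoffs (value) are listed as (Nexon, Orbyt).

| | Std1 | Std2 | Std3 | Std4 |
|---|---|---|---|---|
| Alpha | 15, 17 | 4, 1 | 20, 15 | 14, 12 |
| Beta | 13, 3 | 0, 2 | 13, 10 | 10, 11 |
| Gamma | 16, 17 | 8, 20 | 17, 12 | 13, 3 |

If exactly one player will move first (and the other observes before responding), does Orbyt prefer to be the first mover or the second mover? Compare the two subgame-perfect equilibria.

first

If Nexon leads: Orbyt's best replies are Alpha→Std1, Beta→Std4, Gamma→Std2; Nexon's induced payoffs 15, 10, 8; outcome (Alpha, Std1), payoffs (15, 17).
If Orbyt leads: Nexon's best replies are Std1→Gamma, Std2→Gamma, Std3→Alpha, Std4→Alpha; Orbyt's induced payoffs 17, 20, 15, 12; outcome (Gamma, Std2), payoffs (8, 20).
Orbyt gets 20 moving first and 17 moving second, so Orbyt prefers to move first.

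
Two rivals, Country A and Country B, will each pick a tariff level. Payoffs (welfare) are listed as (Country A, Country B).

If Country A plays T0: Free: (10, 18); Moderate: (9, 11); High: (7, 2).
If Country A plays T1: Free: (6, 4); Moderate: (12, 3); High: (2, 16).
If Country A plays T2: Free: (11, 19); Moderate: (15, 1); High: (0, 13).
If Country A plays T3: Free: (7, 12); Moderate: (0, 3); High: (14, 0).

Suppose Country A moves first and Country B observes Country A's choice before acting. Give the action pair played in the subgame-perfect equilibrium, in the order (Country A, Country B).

Country B best-responds to each possible Country A move:
- T0: Country B compares 18, 11, 2 and picks Free; Country A would get 10.
- T1: Country B compares 4, 3, 16 and picks High; Country A would get 2.
- T2: Country B compares 19, 1, 13 and picks Free; Country A would get 11.
- T3: Country B compares 12, 3, 0 and picks Free; Country A would get 7.
Country A's induced payoffs are 10, 2, 11, 7, so Country A commits to T2. Subgame-perfect outcome: (T2, Free) with payoffs (11, 19).

(T2, Free)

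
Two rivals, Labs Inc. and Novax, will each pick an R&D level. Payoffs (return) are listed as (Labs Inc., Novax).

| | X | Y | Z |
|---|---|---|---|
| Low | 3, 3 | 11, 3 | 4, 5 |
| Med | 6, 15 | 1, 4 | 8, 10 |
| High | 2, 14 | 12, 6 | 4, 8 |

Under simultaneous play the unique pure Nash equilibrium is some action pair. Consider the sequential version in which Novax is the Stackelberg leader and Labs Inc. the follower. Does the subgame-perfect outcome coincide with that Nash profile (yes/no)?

yes

Backward induction with Novax moving first.
- X: BR = Med, leader payoff 15.
- Y: BR = High, leader payoff 6.
- Z: BR = Med, leader payoff 10.
Among 15, 6, 10, the best is 15 at X. Subgame-perfect outcome: (Med, X) with payoffs (6, 15).
Now find the simultaneous Nash equilibrium.
Labs Inc.'s best replies: X→Med; Y→High; Z→Med.
Novax's best replies: Low→Z; Med→X; High→X.
Only (Med, X) has each player best-responding; Nash payoffs (6, 15).
Sequential outcome (Med, X) coincides with the Nash profile (Med, X).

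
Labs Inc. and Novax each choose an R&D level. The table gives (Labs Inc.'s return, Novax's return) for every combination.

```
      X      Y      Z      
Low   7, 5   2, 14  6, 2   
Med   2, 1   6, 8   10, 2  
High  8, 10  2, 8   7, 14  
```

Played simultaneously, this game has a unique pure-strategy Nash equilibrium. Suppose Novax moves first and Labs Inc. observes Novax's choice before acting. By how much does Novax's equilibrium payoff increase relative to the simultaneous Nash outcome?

Labs Inc. best-responds to each possible Novax move:
- X: Labs Inc. compares 7, 2, 8 and picks High; Novax would get 10.
- Y: Labs Inc. compares 2, 6, 2 and picks Med; Novax would get 8.
- Z: Labs Inc. compares 6, 10, 7 and picks Med; Novax would get 2.
Among 10, 8, 2, the best is 10 at X. Subgame-perfect outcome: (High, X) with payoffs (8, 10).
For the simultaneous game, intersect best replies.
Labs Inc.'s best replies: X→High; Y→Med; Z→Med.
Novax's best replies: Low→Y; Med→Y; High→Z.
Only (Med, Y) has each player best-responding; Nash payoffs (6, 8).
Novax's commitment gain: 10 − 8 = 2.

2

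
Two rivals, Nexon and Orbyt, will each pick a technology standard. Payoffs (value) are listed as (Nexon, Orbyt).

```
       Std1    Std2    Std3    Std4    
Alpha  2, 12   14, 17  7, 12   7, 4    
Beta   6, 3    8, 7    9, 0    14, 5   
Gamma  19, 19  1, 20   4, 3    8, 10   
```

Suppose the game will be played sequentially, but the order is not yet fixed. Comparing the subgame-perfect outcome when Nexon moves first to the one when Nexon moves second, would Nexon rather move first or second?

If Nexon leads: Orbyt's best replies are Alpha→Std2, Beta→Std2, Gamma→Std2; Nexon's induced payoffs 14, 8, 1; outcome (Alpha, Std2), payoffs (14, 17).
If Orbyt leads: Nexon's best replies are Std1→Gamma, Std2→Alpha, Std3→Beta, Std4→Beta; Orbyt's induced payoffs 19, 17, 0, 5; outcome (Gamma, Std1), payoffs (19, 19).
Nexon gets 14 moving first and 19 moving second, so Nexon prefers to move second.

second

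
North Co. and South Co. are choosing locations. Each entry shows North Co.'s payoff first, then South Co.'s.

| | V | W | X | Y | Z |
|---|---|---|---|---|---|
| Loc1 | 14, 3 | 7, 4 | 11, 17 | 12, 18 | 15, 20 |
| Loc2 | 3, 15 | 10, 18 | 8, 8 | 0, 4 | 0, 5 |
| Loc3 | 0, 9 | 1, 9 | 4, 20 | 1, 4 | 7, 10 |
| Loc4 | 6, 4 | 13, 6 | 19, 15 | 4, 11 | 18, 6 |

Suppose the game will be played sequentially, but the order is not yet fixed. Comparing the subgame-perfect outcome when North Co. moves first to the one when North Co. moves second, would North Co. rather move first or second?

first

If North Co. leads: South Co.'s best replies are Loc1→Z, Loc2→W, Loc3→X, Loc4→X; North Co.'s induced payoffs 15, 10, 4, 19; outcome (Loc4, X), payoffs (19, 15).
If South Co. leads: North Co.'s best replies are V→Loc1, W→Loc4, X→Loc4, Y→Loc1, Z→Loc4; South Co.'s induced payoffs 3, 6, 15, 18, 6; outcome (Loc1, Y), payoffs (12, 18).
North Co. gets 19 moving first and 12 moving second, so North Co. prefers to move first.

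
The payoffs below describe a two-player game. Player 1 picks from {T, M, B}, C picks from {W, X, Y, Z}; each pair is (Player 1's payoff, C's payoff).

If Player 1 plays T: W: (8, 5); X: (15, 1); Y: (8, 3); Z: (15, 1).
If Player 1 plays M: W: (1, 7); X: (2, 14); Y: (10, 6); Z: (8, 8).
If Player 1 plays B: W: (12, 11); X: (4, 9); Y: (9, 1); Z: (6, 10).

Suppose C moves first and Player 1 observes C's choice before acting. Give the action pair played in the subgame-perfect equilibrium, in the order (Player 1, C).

(B, W)

Backward induction with C moving first.
- W: BR = B, leader payoff 11.
- X: BR = T, leader payoff 1.
- Y: BR = M, leader payoff 6.
- Z: BR = T, leader payoff 1.
Maximizing over 11, 1, 6, 1, C chooses W. Subgame-perfect outcome: (B, W) with payoffs (12, 11).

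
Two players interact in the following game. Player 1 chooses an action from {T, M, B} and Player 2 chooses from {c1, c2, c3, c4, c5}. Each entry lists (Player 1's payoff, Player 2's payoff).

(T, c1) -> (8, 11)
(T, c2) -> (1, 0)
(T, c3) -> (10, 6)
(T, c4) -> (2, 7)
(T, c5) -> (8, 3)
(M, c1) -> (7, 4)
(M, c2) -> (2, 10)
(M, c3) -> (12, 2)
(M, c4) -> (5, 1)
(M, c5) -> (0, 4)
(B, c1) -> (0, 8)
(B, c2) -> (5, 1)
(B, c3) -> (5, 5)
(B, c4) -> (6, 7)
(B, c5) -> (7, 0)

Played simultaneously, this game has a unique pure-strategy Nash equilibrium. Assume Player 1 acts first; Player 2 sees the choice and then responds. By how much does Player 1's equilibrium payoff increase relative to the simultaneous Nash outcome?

0

Player 2 best-responds to each possible Player 1 move:
- T → Player 2 plays c1 (best of 11, 0, 6, 7, 3); Player 1 gets 8.
- M → Player 2 plays c2 (best of 4, 10, 2, 1, 4); Player 1 gets 2.
- B → Player 2 plays c1 (best of 8, 1, 5, 7, 0); Player 1 gets 0.
Maximizing over 8, 2, 0, Player 1 chooses T. Subgame-perfect outcome: (T, c1) with payoffs (8, 11).
Now find the simultaneous Nash equilibrium.
Player 1's best replies: c1→T; c2→B; c3→M; c4→B; c5→T.
Player 2's best replies: T→c1; M→c2; B→c1.
Only (T, c1) has each player best-responding; Nash payoffs (8, 11).
Player 1's commitment gain: 8 − 8 = 0.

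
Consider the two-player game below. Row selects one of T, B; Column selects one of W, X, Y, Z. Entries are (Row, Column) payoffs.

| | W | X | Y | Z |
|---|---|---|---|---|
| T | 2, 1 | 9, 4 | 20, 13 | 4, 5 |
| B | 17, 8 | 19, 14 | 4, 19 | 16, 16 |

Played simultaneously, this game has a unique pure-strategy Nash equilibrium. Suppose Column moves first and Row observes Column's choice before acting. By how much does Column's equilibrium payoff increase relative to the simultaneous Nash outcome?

Backward induction with Column moving first.
- W → Row plays B (best of 2, 17); Column gets 8.
- X → Row plays B (best of 9, 19); Column gets 14.
- Y → Row plays T (best of 20, 4); Column gets 13.
- Z → Row plays B (best of 4, 16); Column gets 16.
Among 8, 14, 13, 16, the best is 16 at Z. Subgame-perfect outcome: (B, Z) with payoffs (16, 16).
For the simultaneous game, intersect best replies.
Row's best replies: W→B; X→B; Y→T; Z→B.
Column's best replies: T→Y; B→Y.
Only (T, Y) has each player best-responding; Nash payoffs (20, 13).
Column's commitment gain: 16 − 13 = 3.

3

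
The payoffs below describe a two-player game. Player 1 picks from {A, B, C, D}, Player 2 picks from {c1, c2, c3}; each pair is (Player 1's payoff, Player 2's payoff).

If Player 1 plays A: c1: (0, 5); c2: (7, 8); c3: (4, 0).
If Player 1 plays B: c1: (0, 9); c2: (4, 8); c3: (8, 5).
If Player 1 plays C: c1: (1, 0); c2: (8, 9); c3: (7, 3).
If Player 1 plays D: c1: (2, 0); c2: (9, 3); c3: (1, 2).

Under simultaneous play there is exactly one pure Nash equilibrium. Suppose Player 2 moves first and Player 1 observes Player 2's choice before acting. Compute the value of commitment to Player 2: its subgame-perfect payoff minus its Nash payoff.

2

Solve by backward induction (Player 2 leads).
- c1: Player 1 compares 0, 0, 1, 2 and picks D; Player 2 would get 0.
- c2: Player 1 compares 7, 4, 8, 9 and picks D; Player 2 would get 3.
- c3: Player 1 compares 4, 8, 7, 1 and picks B; Player 2 would get 5.
Maximizing over 0, 3, 5, Player 2 chooses c3. Subgame-perfect outcome: (B, c3) with payoffs (8, 5).
Under simultaneous play:
Player 1's best replies: c1→D; c2→D; c3→B.
Player 2's best replies: A→c2; B→c1; C→c2; D→c2.
The unique mutual best reply is (D, c2), giving (9, 3).
Player 2's commitment gain: 5 − 3 = 2.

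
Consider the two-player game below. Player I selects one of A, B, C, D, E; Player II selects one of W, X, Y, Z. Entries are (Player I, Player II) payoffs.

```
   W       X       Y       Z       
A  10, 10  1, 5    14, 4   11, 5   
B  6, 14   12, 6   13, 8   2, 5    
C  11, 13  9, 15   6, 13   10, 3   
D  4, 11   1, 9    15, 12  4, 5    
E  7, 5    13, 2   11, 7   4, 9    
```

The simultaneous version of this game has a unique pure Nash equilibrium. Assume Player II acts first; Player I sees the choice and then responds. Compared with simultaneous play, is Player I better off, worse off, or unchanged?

Work backward from Player I's decision.
- W → Player I plays C (best of 10, 6, 11, 4, 7); Player II gets 13.
- X → Player I plays E (best of 1, 12, 9, 1, 13); Player II gets 2.
- Y → Player I plays D (best of 14, 13, 6, 15, 11); Player II gets 12.
- Z → Player I plays A (best of 11, 2, 10, 4, 4); Player II gets 5.
Maximizing over 13, 2, 12, 5, Player II chooses W. Subgame-perfect outcome: (C, W) with payoffs (11, 13).
Under simultaneous play:
Player I's best replies: W→C; X→E; Y→D; Z→A.
Player II's best replies: A→W; B→W; C→X; D→Y; E→Z.
The unique mutual best reply is (D, Y), giving (15, 12).
Player I earns 11 sequentially versus 15 at the Nash outcome: worse off.

worse off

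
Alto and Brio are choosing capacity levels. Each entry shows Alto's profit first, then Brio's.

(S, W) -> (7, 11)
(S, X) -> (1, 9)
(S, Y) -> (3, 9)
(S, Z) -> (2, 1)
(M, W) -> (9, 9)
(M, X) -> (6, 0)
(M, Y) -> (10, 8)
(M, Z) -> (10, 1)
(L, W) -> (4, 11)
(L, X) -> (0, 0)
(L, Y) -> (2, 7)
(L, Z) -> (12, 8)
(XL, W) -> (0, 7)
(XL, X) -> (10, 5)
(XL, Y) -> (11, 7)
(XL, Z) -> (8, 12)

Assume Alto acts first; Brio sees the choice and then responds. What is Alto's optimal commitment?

M

Solve by backward induction (Alto leads).
- S: BR = W, leader payoff 7.
- M: BR = W, leader payoff 9.
- L: BR = W, leader payoff 4.
- XL: BR = Z, leader payoff 8.
Among 7, 9, 4, 8, the best is 9 at M. Subgame-perfect outcome: (M, W) with payoffs (9, 9).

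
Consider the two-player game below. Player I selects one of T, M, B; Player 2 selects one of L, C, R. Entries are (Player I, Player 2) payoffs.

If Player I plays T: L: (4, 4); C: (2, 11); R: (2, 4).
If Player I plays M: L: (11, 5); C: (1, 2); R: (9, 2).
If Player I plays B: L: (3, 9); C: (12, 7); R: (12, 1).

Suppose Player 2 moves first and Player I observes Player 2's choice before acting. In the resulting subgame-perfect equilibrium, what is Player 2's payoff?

Work backward from Player I's decision.
- L: BR = M, leader payoff 5.
- C: BR = B, leader payoff 7.
- R: BR = B, leader payoff 1.
Among 5, 7, 1, the best is 7 at C. Subgame-perfect outcome: (B, C) with payoffs (12, 7).

7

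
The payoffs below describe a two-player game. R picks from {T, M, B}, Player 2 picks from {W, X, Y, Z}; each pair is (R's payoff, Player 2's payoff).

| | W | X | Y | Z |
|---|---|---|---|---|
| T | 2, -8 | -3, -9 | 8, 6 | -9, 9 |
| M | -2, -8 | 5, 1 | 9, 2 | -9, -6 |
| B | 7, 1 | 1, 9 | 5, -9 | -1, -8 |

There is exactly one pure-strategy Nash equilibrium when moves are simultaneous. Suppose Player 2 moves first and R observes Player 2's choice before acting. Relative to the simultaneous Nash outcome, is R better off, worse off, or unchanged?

R best-responds to each possible Player 2 move:
- W: R compares 2, -2, 7 and picks B; Player 2 would get 1.
- X: R compares -3, 5, 1 and picks M; Player 2 would get 1.
- Y: R compares 8, 9, 5 and picks M; Player 2 would get 2.
- Z: R compares -9, -9, -1 and picks B; Player 2 would get -8.
Maximizing over 1, 1, 2, -8, Player 2 chooses Y. Subgame-perfect outcome: (M, Y) with payoffs (9, 2).
For the simultaneous game, intersect best replies.
R's best replies: W→B; X→M; Y→M; Z→B.
Player 2's best replies: T→Z; M→Y; B→X.
The unique mutual best reply is (M, Y), giving (9, 2).
R earns 9 sequentially versus 9 at the Nash outcome: unchanged.

unchanged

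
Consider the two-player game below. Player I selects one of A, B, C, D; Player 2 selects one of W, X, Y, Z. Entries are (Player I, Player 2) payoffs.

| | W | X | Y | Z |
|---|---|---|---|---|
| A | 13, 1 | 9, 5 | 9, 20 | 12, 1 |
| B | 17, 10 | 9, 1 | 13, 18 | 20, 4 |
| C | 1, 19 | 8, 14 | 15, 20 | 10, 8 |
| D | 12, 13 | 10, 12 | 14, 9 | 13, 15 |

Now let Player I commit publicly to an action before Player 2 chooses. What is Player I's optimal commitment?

Solve by backward induction (Player I leads).
- A: Player 2 compares 1, 5, 20, 1 and picks Y; Player I would get 9.
- B: Player 2 compares 10, 1, 18, 4 and picks Y; Player I would get 13.
- C: Player 2 compares 19, 14, 20, 8 and picks Y; Player I would get 15.
- D: Player 2 compares 13, 12, 9, 15 and picks Z; Player I would get 13.
Among 9, 13, 15, 13, the best is 15 at C. Subgame-perfect outcome: (C, Y) with payoffs (15, 20).

C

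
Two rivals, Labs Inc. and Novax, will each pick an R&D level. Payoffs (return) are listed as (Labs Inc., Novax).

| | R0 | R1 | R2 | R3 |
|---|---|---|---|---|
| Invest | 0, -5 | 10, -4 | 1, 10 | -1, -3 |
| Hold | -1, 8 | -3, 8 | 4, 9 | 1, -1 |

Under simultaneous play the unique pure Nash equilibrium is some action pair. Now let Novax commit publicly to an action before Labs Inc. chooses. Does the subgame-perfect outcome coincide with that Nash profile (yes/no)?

Backward induction with Novax moving first.
- R0: Labs Inc. compares 0, -1 and picks Invest; Novax would get -5.
- R1: Labs Inc. compares 10, -3 and picks Invest; Novax would get -4.
- R2: Labs Inc. compares 1, 4 and picks Hold; Novax would get 9.
- R3: Labs Inc. compares -1, 1 and picks Hold; Novax would get -1.
Maximizing over -5, -4, 9, -1, Novax chooses R2. Subgame-perfect outcome: (Hold, R2) with payoffs (4, 9).
For the simultaneous game, intersect best replies.
Labs Inc.'s best replies: R0→Invest; R1→Invest; R2→Hold; R3→Hold.
Novax's best replies: Invest→R2; Hold→R2.
The unique mutual best reply is (Hold, R2), giving (4, 9).
Sequential outcome (Hold, R2) coincides with the Nash profile (Hold, R2).

yes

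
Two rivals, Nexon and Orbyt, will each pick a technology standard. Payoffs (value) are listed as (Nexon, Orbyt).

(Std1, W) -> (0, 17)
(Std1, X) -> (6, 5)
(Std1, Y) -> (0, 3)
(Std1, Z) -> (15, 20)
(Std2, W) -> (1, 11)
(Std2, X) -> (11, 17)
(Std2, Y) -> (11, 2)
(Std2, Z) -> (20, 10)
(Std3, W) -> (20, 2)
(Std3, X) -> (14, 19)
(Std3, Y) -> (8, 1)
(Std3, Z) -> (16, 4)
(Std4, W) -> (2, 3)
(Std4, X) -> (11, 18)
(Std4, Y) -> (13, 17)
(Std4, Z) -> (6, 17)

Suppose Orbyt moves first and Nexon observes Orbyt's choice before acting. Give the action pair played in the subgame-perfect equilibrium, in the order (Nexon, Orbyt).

(Std3, X)

Solve by backward induction (Orbyt leads).
- W: Nexon compares 0, 1, 20, 2 and picks Std3; Orbyt would get 2.
- X: Nexon compares 6, 11, 14, 11 and picks Std3; Orbyt would get 19.
- Y: Nexon compares 0, 11, 8, 13 and picks Std4; Orbyt would get 17.
- Z: Nexon compares 15, 20, 16, 6 and picks Std2; Orbyt would get 10.
Maximizing over 2, 19, 17, 10, Orbyt chooses X. Subgame-perfect outcome: (Std3, X) with payoffs (14, 19).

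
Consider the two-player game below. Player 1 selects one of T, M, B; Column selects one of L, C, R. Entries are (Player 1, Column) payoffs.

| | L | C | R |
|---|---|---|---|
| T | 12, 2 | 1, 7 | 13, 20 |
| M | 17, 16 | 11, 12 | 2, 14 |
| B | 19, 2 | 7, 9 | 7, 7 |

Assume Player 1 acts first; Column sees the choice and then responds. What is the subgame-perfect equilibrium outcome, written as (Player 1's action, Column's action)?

(M, L)

Column best-responds to each possible Player 1 move:
- T → Column plays R (best of 2, 7, 20); Player 1 gets 13.
- M → Column plays L (best of 16, 12, 14); Player 1 gets 17.
- B → Column plays C (best of 2, 9, 7); Player 1 gets 7.
Player 1's induced payoffs are 13, 17, 7, so Player 1 commits to M. Subgame-perfect outcome: (M, L) with payoffs (17, 16).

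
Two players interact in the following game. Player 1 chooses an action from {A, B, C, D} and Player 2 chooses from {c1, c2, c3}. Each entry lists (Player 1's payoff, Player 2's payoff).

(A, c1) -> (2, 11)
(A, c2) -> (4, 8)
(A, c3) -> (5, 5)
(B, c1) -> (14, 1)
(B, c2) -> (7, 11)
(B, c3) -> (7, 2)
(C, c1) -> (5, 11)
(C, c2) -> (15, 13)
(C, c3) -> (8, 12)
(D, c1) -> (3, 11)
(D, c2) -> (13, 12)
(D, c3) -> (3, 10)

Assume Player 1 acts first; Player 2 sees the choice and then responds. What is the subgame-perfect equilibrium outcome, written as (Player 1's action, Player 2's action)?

(C, c2)

Work backward from Player 2's decision.
- A: Player 2 compares 11, 8, 5 and picks c1; Player 1 would get 2.
- B: Player 2 compares 1, 11, 2 and picks c2; Player 1 would get 7.
- C: Player 2 compares 11, 13, 12 and picks c2; Player 1 would get 15.
- D: Player 2 compares 11, 12, 10 and picks c2; Player 1 would get 13.
Among 2, 7, 15, 13, the best is 15 at C. Subgame-perfect outcome: (C, c2) with payoffs (15, 13).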